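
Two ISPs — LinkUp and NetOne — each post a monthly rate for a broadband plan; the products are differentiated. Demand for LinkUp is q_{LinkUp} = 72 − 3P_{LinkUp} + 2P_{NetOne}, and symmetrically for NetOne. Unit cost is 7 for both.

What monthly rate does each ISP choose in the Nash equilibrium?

LinkUp's profit: π = (P_{LinkUp} − 7)(72 − 3P_{LinkUp} + 2P_{NetOne}).
∂π/∂P_{LinkUp} = 93 − 6P_{LinkUp} + 2P_{NetOne} = 0 ⇒ P_{LinkUp} = 15.5 + (1/3)P_{NetOne}.
The game is symmetric, so in equilibrium P_{NetOne} = P_{LinkUp}: the reaction function gives (2/3)P_{LinkUp} = 15.5, hence P_{LinkUp} = 23.25.

23.25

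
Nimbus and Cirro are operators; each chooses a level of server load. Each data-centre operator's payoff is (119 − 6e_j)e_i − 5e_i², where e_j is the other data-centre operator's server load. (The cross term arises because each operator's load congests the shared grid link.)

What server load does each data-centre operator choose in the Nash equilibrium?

7.4375

Nimbus's payoff is (119 − 6e_C)e_N − 5e_N².
∂π/∂e_N = 119 − 6e_C − 10e_N = 0, so e_N = 11.9 − 0.6e_C.
The game is symmetric, so in equilibrium e_C = e_N: the reaction function gives 1.6e_N = 11.9, hence e_N = 7.4375.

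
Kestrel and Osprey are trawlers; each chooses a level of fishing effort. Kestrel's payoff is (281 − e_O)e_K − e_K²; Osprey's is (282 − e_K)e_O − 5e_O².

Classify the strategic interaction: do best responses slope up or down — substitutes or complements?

Expanding Kestrel's payoff: 281e_K − e_Oe_K − e_K².
∂π/∂e_K = 281 − e_O − 2e_K = 0, so e_K = 140.5 − 0.5e_O.
The best-response slope de_K/de_O = −0.5 < 0: the reaction function is downward-sloping, so the choices are strategic substitutes.

strategic substitutes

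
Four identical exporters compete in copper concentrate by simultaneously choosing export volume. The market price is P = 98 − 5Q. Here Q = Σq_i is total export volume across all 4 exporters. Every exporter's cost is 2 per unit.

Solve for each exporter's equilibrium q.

A representative exporter's profit is π_i = q_i(98 − 5Q) − 2q_i, with Q = q_i + Σ_{j≠i} q_j.
First-order condition: 96 − 10q_i − 5Σ_{j≠i} q_j = 0.
Imposing symmetry (q_j = q for all j) turns Σ_{j≠i} q_j into 3q, so 96 = 25q and q = 3.84.

3.84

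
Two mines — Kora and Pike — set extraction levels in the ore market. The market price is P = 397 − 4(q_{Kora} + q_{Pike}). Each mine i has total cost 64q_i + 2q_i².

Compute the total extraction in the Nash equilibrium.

41.625

Mine Kora's profit: π = q_{Kora}(397 − 4(q_{Kora} + q_{Pike})) − 64q_{Kora} − 2q_{Kora}².
∂π/∂q_{Kora} = 333 − 12q_{Kora} − 4q_{Pike} = 0, so q_{Kora} = 27.75 − (1/3)q_{Pike}.
Setting q_{Kora} = q_{Pike} in the reaction function: q_{Kora} = 27.75 − (1/3)q_{Kora}, so q_{Kora} = 27.75 / (4/3) = 20.8125.
Total extraction: 20.8125 + 20.8125 = 41.625.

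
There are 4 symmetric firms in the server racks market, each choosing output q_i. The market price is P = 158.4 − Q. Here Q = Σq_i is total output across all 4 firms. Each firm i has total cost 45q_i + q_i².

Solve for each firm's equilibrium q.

16.2

A representative firm's profit is π_i = q_i(158.4 − Q) − 45q_i − q_i², with Q = q_i + Σ_{j≠i} q_j.
First-order condition: 113.4 − 4q_i − Σ_{j≠i} q_j = 0.
With identical firms, set every q_j = q: then 113.4 − 4q − 3q = 0, i.e. q = 113.4/7 = 16.2.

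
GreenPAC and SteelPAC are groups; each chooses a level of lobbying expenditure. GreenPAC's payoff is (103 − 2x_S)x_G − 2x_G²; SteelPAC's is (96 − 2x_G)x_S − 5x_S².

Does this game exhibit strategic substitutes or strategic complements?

Expanding GreenPAC's payoff: 103x_G − 2x_Sx_G − 2x_G².
∂π/∂x_G = 103 − 2x_S − 4x_G = 0, so x_G = 25.75 − 0.5x_S.
The best-response slope dx_G/dx_S = −0.5 < 0: the reaction function is downward-sloping, so the choices are strategic substitutes.

strategic substitutes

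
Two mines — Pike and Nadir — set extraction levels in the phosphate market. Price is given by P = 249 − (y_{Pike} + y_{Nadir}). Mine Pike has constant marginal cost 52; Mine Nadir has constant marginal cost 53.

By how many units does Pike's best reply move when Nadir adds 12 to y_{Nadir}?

-6

Mine Pike's profit: π = y_{Pike}(249 − (y_{Pike} + y_{Nadir})) − 52y_{Pike}.
∂π/∂y_{Pike} = 197 − 2y_{Pike} − y_{Nadir} = 0, so y_{Pike} = 98.5 − 0.5y_{Nadir}.
The reaction-function slope is −0.5, so a 12-unit rise in y_{Nadir} moves y_{Pike} by −0.5 × 12 = −6. Pike's best response falls — the actions are strategic substitutes.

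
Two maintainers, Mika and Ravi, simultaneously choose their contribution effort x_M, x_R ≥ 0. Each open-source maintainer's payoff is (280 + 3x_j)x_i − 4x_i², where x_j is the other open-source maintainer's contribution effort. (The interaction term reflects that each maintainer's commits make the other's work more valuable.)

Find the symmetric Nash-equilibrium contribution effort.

56

Mika's payoff is (280 + 3x_R)x_M − 4x_M².
∂π/∂x_M = 280 + 3x_R − 8x_M = 0, so x_M = 35 + 0.375x_R.
Setting x_M = x_R in the reaction function: x_M = 35 + 0.375x_M, so x_M = 35 / 0.625 = 56.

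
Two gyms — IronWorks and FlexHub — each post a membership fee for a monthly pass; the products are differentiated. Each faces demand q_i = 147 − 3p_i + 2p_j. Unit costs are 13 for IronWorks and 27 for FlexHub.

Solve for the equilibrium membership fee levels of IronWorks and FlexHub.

IronWorks's profit: π = (p_{IronWorks} − 13)(147 − 3p_{IronWorks} + 2p_{FlexHub}).
∂π/∂p_{IronWorks} = 186 − 6p_{IronWorks} + 2p_{FlexHub} = 0 ⇒ p_{IronWorks} = 31 + (1/3)p_{FlexHub}.
Similarly p_{FlexHub} = 38 + (1/3)p_{IronWorks}.
Plugging p_{FlexHub} into IronWorks's best response: p_{IronWorks} = 31 + (1/3)(38 + (1/3)p_{IronWorks}) ⇒ (8/9)p_{IronWorks} = 131/3, so p_{IronWorks} = 49.125.
Then p_{FlexHub} = 38 + (1/3)·49.125 = 54.375.

49.125, 54.375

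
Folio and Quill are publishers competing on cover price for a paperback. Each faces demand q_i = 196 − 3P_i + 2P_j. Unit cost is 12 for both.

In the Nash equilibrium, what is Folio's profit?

6348

Folio's profit: π = (P_{Folio} − 12)(196 − 3P_{Folio} + 2P_{Quill}).
∂π/∂P_{Folio} = 232 − 6P_{Folio} + 2P_{Quill} = 0 ⇒ P_{Folio} = 116/3 + (1/3)P_{Quill}.
By symmetry P_{Quill} = P_{Folio}; substituting into the reaction function, (2/3)P_{Folio} = 116/3 and P_{Folio} = 58.
q_{Folio} = 196 − 3·58 + 2·58 = 138.
Profit = (58 − 12)·138 = 6348.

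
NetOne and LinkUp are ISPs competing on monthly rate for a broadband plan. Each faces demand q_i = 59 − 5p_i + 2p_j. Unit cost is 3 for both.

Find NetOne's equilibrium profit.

NetOne's profit: π = (p_{NetOne} − 3)(59 − 5p_{NetOne} + 2p_{LinkUp}).
∂π/∂p_{NetOne} = 74 − 10p_{NetOne} + 2p_{LinkUp} = 0 ⇒ p_{NetOne} = 7.4 + 0.2p_{LinkUp}.
The game is symmetric, so in equilibrium p_{LinkUp} = p_{NetOne}: the reaction function gives 0.8p_{NetOne} = 7.4, hence p_{NetOne} = 9.25.
q_{NetOne} = 59 − 5·9.25 + 2·9.25 = 31.25.
Profit = (9.25 − 3)·31.25 = 195.3125.

195.3125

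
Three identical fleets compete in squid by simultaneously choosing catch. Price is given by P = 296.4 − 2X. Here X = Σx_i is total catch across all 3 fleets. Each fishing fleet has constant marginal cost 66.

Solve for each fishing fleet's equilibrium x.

28.8

A representative fishing fleet's profit is π_i = x_i(296.4 − 2X) − 66x_i, with X = x_i + Σ_{j≠i} x_j.
First-order condition: 230.4 − 4x_i − 2Σ_{j≠i} x_j = 0.
Imposing symmetry (x_j = x for all j) turns Σ_{j≠i} x_j into 2x, so 230.4 = 8x and x = 28.8.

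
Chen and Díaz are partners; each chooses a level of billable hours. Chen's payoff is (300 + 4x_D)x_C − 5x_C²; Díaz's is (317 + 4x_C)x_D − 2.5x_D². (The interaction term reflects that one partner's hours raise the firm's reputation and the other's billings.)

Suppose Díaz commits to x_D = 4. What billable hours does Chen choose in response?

31.6

Expanding Chen's payoff: 300x_C + 4x_Dx_C − 5x_C².
∂π/∂x_C = 300 + 4x_D − 10x_C = 0, so x_C = 30 + 0.4x_D.
At x_D = 4: x_C = 30 + 0.4·4 = 31.6.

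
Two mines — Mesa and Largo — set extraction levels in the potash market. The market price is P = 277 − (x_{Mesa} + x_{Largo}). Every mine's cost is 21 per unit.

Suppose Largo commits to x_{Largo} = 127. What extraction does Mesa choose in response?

64.5

Mine Mesa's profit: π = x_{Mesa}(277 − (x_{Mesa} + x_{Largo})) − 21x_{Mesa}.
∂π/∂x_{Mesa} = 256 − 2x_{Mesa} − x_{Largo} = 0, so x_{Mesa} = 128 − 0.5x_{Largo}.
At x_{Largo} = 127: x_{Mesa} = 128 − 0.5·127 = 64.5.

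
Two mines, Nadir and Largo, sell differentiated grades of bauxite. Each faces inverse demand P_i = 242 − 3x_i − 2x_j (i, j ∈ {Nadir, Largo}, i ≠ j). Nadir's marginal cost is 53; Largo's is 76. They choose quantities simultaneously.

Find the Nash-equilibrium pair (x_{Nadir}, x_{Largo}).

25.0625, 19.3125

Mine Nadir's profit: π = x_{Nadir}(242 − 3x_{Nadir} − 2x_{Largo}) − 53x_{Nadir}.
∂π/∂x_{Nadir} = 189 − 6x_{Nadir} − 2x_{Largo} = 0 ⇒ x_{Nadir} = 31.5 − (1/3)x_{Largo}.
Similarly x_{Largo} = 83/3 − (1/3)x_{Nadir}.
Substituting the second reaction function into the first: x_{Nadir} = 31.5 − (1/3)(83/3 − (1/3)x_{Nadir}), which gives (8/9)x_{Nadir} = 401/18 ⇒ x_{Nadir} = 25.0625.
Then x_{Largo} = 83/3 − (1/3)·25.0625 = 19.3125.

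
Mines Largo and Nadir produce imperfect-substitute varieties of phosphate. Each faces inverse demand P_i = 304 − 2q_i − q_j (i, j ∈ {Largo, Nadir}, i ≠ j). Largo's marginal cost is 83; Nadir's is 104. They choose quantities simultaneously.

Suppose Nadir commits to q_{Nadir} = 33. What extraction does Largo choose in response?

Mine Largo's profit: π = q_{Largo}(304 − 2q_{Largo} − q_{Nadir}) − 83q_{Largo}.
∂π/∂q_{Largo} = 221 − 4q_{Largo} − q_{Nadir} = 0 ⇒ q_{Largo} = 55.25 − 0.25q_{Nadir}.
At q_{Nadir} = 33: q_{Largo} = 55.25 − 0.25·33 = 47.

47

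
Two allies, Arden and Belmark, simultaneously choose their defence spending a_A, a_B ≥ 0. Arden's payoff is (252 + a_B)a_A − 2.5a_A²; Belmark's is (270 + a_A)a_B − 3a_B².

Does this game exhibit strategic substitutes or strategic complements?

strategic complements

Expanding Arden's payoff: 252a_A + a_Ba_A − 2.5a_A².
∂π/∂a_A = 252 + a_B − 5a_A = 0, so a_A = 50.4 + 0.2a_B.
The best-response slope da_A/da_B = 0.2 > 0: the reaction function is upward-sloping, so the choices are strategic complements.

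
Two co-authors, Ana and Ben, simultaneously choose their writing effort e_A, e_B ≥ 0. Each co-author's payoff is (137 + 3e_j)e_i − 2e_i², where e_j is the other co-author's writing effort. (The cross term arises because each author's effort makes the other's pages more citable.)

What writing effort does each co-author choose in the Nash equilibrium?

Ana's payoff is (137 + 3e_B)e_A − 2e_A².
∂π/∂e_A = 137 + 3e_B − 4e_A = 0, so e_A = 34.25 + 0.75e_B.
Setting e_A = e_B in the reaction function: e_A = 34.25 + 0.75e_A, so e_A = 34.25 / 0.25 = 137.

137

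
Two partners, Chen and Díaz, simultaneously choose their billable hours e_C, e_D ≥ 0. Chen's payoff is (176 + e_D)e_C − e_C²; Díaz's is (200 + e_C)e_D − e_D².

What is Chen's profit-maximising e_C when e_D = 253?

Expanding Chen's payoff: 176e_C + e_De_C − e_C².
∂π/∂e_C = 176 + e_D − 2e_C = 0, so e_C = 88 + 0.5e_D.
At e_D = 253: e_C = 88 + 0.5·253 = 214.5.

214.5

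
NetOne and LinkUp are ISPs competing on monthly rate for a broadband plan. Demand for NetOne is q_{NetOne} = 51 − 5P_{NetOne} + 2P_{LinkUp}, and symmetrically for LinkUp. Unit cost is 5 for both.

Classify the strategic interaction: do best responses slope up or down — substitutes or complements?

NetOne's profit: π = (P_{NetOne} − 5)(51 − 5P_{NetOne} + 2P_{LinkUp}).
∂π/∂P_{NetOne} = 76 − 10P_{NetOne} + 2P_{LinkUp} = 0 ⇒ P_{NetOne} = 7.6 + 0.2P_{LinkUp}.
The best-response slope dP_{NetOne}/dP_{LinkUp} = 0.2 > 0: the reaction function is upward-sloping, so the choices are strategic complements.

strategic complements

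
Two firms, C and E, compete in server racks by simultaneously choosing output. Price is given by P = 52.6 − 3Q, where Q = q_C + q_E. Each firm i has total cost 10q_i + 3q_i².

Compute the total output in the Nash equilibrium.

5.68

Firm C's profit: π = q_C(52.6 − 3(q_C + q_E)) − 10q_C − 3q_C².
∂π/∂q_C = 42.6 − 12q_C − 3q_E = 0, so q_C = 3.55 − 0.25q_E.
The game is symmetric, so in equilibrium q_E = q_C: the reaction function gives 1.25q_C = 3.55, hence q_C = 2.84.
Total output: 2.84 + 2.84 = 5.68.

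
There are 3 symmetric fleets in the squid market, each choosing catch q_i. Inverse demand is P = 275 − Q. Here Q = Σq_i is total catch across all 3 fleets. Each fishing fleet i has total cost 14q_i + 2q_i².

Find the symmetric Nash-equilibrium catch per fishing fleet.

32.625

A representative fishing fleet's profit is π_i = q_i(275 − Q) − 14q_i − 2q_i², with Q = q_i + Σ_{j≠i} q_j.
First-order condition: 261 − 6q_i − Σ_{j≠i} q_j = 0.
With identical fishing fleets, set every q_j = q: then 261 − 6q − 2q = 0, i.e. q = 261/8 = 32.625.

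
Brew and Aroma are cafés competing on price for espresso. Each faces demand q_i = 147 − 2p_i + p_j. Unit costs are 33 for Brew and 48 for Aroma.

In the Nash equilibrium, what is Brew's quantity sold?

Brew's profit: π = (p_{Brew} − 33)(147 − 2p_{Brew} + p_{Aroma}).
∂π/∂p_{Brew} = 213 − 4p_{Brew} + p_{Aroma} = 0 ⇒ p_{Brew} = 53.25 + 0.25p_{Aroma}.
Similarly p_{Aroma} = 60.75 + 0.25p_{Brew}.
Substituting the second reaction function into the first: p_{Brew} = 53.25 + 0.25(60.75 + 0.25p_{Brew}), which gives 0.9375p_{Brew} = 68.4375 ⇒ p_{Brew} = 73.
Then p_{Aroma} = 60.75 + 0.25·73 = 79.
q_{Brew} = 147 − 2·73 + 79 = 80.

80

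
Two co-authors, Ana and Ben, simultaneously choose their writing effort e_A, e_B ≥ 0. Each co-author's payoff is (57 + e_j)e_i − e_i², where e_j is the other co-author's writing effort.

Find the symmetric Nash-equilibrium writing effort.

Ana's payoff is (57 + e_B)e_A − e_A².
∂π/∂e_A = 57 + e_B − 2e_A = 0, so e_A = 28.5 + 0.5e_B.
Setting e_A = e_B in the reaction function: e_A = 28.5 + 0.5e_A, so e_A = 28.5 / 0.5 = 57.

57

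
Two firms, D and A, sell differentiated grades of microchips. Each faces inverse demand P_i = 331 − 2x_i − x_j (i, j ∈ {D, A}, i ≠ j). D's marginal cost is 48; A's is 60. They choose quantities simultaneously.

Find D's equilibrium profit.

Firm D's profit: π = x_D(331 − 2x_D − x_A) − 48x_D.
∂π/∂x_D = 283 − 4x_D − x_A = 0 ⇒ x_D = 70.75 − 0.25x_A.
Similarly x_A = 67.75 − 0.25x_D.
Solving the two reaction functions simultaneously: (1 − (−0.25)(−0.25))x_D = 70.75 − 0.25·67.75, so 0.9375x_D = 53.8125 and x_D = 57.4.
Then x_A = 67.75 − 0.25·57.4 = 53.4.
P_D = 331 − 2·57.4 − 53.4 = 162.8.
Profit = (162.8 − 48)·57.4 = 6589.52.

6589.52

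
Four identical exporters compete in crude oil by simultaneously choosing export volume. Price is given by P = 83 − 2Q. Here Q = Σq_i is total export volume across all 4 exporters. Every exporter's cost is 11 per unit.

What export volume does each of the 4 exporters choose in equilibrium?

7.2

A representative exporter's profit is π_i = q_i(83 − 2Q) − 11q_i, with Q = q_i + Σ_{j≠i} q_j.
First-order condition: 72 − 4q_i − 2Σ_{j≠i} q_j = 0.
With identical exporters, set every q_j = q: then 72 − 4q − 6q = 0, i.e. q = 72/10 = 7.2.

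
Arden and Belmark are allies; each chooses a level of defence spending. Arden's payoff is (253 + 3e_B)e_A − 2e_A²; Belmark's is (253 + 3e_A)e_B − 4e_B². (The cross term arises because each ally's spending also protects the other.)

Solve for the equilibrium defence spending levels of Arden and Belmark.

121, 77

Expanding Arden's payoff: 253e_A + 3e_Be_A − 2e_A².
∂π/∂e_A = 253 + 3e_B − 4e_A = 0, so e_A = 63.25 + 0.75e_B.
Likewise for Belmark: e_B = 31.625 + 0.375e_A.
Substituting the second reaction function into the first: e_A = 63.25 + 0.75(31.625 + 0.375e_A), which gives (23/32)e_A = 2783/32 ⇒ e_A = 121.
Then e_B = 31.625 + 0.375·121 = 77.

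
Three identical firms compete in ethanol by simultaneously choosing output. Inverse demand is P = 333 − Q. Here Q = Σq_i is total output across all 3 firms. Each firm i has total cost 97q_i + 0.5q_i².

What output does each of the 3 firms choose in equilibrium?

47.2

A representative firm's profit is π_i = q_i(333 − Q) − 97q_i − 0.5q_i², with Q = q_i + Σ_{j≠i} q_j.
First-order condition: 236 − 3q_i − Σ_{j≠i} q_j = 0.
Imposing symmetry (q_j = q for all j) turns Σ_{j≠i} q_j into 2q, so 236 = 5q and q = 47.2.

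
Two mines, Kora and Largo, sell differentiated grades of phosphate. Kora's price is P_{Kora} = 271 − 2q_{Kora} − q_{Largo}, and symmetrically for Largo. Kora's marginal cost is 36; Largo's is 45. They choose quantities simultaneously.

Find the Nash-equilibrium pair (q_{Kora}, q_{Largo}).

47.6, 44.6

Mine Kora's profit: π = q_{Kora}(271 − 2q_{Kora} − q_{Largo}) − 36q_{Kora}.
∂π/∂q_{Kora} = 235 − 4q_{Kora} − q_{Largo} = 0 ⇒ q_{Kora} = 58.75 − 0.25q_{Largo}.
Similarly q_{Largo} = 56.5 − 0.25q_{Kora}.
Solving the two reaction functions simultaneously: (1 − (−0.25)(−0.25))q_{Kora} = 58.75 − 0.25·56.5, so 0.9375q_{Kora} = 44.625 and q_{Kora} = 47.6.
Then q_{Largo} = 56.5 − 0.25·47.6 = 44.6.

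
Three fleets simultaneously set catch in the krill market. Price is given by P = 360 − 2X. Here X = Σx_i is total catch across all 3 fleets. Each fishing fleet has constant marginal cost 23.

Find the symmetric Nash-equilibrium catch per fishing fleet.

42.125

A representative fishing fleet's profit is π_i = x_i(360 − 2X) − 23x_i, with X = x_i + Σ_{j≠i} x_j.
First-order condition: 337 − 4x_i − 2Σ_{j≠i} x_j = 0.
With identical fishing fleets, set every x_j = x: then 337 − 4x − 4x = 0, i.e. x = 337/8 = 42.125.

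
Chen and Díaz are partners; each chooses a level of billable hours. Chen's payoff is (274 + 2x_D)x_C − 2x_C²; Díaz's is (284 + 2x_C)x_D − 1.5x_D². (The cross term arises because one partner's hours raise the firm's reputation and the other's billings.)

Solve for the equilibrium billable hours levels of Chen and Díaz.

Expanding Chen's payoff: 274x_C + 2x_Dx_C − 2x_C².
∂π/∂x_C = 274 + 2x_D − 4x_C = 0, so x_C = 68.5 + 0.5x_D.
Likewise for Díaz: x_D = 284/3 + (2/3)x_C.
Solving the two reaction functions simultaneously: (1 − (0.5)(2/3))x_C = 68.5 + 0.5·(284/3), so (2/3)x_C = 695/6 and x_C = 173.75.
Then x_D = 284/3 + (2/3)·173.75 = 210.5.

173.75, 210.5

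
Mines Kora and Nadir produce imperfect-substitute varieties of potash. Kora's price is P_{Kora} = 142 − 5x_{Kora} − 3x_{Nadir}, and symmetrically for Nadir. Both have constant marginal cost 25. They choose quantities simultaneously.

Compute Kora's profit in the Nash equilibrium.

405

Mine Kora's profit: π = x_{Kora}(142 − 5x_{Kora} − 3x_{Nadir}) − 25x_{Kora}.
∂π/∂x_{Kora} = 117 − 10x_{Kora} − 3x_{Nadir} = 0 ⇒ x_{Kora} = 11.7 − 0.3x_{Nadir}.
The game is symmetric, so in equilibrium x_{Nadir} = x_{Kora}: the reaction function gives 1.3x_{Kora} = 11.7, hence x_{Kora} = 9.
P_{Kora} = 142 − 5·9 − 3·9 = 70.
Profit = (70 − 25)·9 = 405.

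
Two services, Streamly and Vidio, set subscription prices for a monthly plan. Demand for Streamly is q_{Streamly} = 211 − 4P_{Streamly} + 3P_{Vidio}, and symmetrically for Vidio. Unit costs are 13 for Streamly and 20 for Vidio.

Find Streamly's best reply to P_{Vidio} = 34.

45.625

Streamly's profit: π = (P_{Streamly} − 13)(211 − 4P_{Streamly} + 3P_{Vidio}).
∂π/∂P_{Streamly} = 263 − 8P_{Streamly} + 3P_{Vidio} = 0 ⇒ P_{Streamly} = 32.875 + 0.375P_{Vidio}.
At P_{Vidio} = 34: P_{Streamly} = 32.875 + 0.375·34 = 45.625.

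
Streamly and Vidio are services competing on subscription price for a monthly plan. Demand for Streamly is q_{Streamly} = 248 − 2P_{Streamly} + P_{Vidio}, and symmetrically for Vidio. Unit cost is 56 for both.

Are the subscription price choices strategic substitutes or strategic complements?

strategic complements

Streamly's profit: π = (P_{Streamly} − 56)(248 − 2P_{Streamly} + P_{Vidio}).
∂π/∂P_{Streamly} = 360 − 4P_{Streamly} + P_{Vidio} = 0 ⇒ P_{Streamly} = 90 + 0.25P_{Vidio}.
The best-response slope dP_{Streamly}/dP_{Vidio} = 0.25 > 0: the reaction function is upward-sloping, so the choices are strategic complements.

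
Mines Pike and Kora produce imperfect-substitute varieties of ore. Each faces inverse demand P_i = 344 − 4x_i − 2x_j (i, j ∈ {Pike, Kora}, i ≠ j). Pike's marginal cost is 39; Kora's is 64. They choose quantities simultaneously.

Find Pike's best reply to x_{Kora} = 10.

Mine Pike's profit: π = x_{Pike}(344 − 4x_{Pike} − 2x_{Kora}) − 39x_{Pike}.
∂π/∂x_{Pike} = 305 − 8x_{Pike} − 2x_{Kora} = 0 ⇒ x_{Pike} = 38.125 − 0.25x_{Kora}.
At x_{Kora} = 10: x_{Pike} = 38.125 − 0.25·10 = 35.625.

35.625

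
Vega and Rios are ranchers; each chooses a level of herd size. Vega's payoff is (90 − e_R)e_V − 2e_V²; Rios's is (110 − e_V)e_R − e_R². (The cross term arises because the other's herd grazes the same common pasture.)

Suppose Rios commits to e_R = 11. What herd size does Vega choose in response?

19.75

Expanding Vega's payoff: 90e_V − e_Re_V − 2e_V².
∂π/∂e_V = 90 − e_R − 4e_V = 0, so e_V = 22.5 − 0.25e_R.
At e_R = 11: e_V = 22.5 − 0.25·11 = 19.75.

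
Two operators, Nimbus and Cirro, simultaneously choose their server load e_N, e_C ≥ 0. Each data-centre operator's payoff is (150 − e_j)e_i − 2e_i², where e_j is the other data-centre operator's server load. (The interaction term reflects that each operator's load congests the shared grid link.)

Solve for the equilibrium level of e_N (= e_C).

30

Nimbus's payoff is (150 − e_C)e_N − 2e_N².
∂π/∂e_N = 150 − e_C − 4e_N = 0, so e_N = 37.5 − 0.25e_C.
The game is symmetric, so in equilibrium e_C = e_N: the reaction function gives 1.25e_N = 37.5, hence e_N = 30.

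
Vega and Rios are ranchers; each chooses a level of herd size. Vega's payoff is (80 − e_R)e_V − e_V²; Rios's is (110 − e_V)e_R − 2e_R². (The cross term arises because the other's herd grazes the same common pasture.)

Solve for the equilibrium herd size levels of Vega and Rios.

Expanding Vega's payoff: 80e_V − e_Re_V − e_V².
∂π/∂e_V = 80 − e_R − 2e_V = 0, so e_V = 40 − 0.5e_R.
Likewise for Rios: e_R = 27.5 − 0.25e_V.
Plugging e_R into Vega's best response: e_V = 40 − 0.5(27.5 − 0.25e_V) ⇒ 0.875e_V = 26.25, so e_V = 30.
Then e_R = 27.5 − 0.25·30 = 20.

30, 20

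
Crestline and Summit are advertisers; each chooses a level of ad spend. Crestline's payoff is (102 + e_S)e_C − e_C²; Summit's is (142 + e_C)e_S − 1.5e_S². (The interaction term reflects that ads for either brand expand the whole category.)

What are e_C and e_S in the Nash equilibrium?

89.6, 77.2

Expanding Crestline's payoff: 102e_C + e_Se_C − e_C².
∂π/∂e_C = 102 + e_S − 2e_C = 0, so e_C = 51 + 0.5e_S.
Likewise for Summit: e_S = 142/3 + (1/3)e_C.
Substituting the second reaction function into the first: e_C = 51 + 0.5(142/3 + (1/3)e_C), which gives (5/6)e_C = 224/3 ⇒ e_C = 89.6.
Then e_S = 142/3 + (1/3)·89.6 = 77.2.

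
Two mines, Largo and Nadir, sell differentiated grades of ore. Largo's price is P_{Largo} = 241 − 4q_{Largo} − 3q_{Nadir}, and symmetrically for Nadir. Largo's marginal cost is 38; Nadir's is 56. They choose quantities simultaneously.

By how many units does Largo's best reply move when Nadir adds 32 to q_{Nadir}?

-12

Mine Largo's profit: π = q_{Largo}(241 − 4q_{Largo} − 3q_{Nadir}) − 38q_{Largo}.
∂π/∂q_{Largo} = 203 − 8q_{Largo} − 3q_{Nadir} = 0 ⇒ q_{Largo} = 25.375 − 0.375q_{Nadir}.
The reaction-function slope is −0.375, so a 32-unit rise in q_{Nadir} moves q_{Largo} by −0.375 × 32 = −12. Largo's best response falls — the actions are strategic substitutes.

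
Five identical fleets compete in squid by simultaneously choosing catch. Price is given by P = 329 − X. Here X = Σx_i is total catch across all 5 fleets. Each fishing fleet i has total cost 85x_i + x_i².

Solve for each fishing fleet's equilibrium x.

30.5

A representative fishing fleet's profit is π_i = x_i(329 − X) − 85x_i − x_i², with X = x_i + Σ_{j≠i} x_j.
First-order condition: 244 − 4x_i − Σ_{j≠i} x_j = 0.
In a symmetric equilibrium every fishing fleet chooses the same x, so Σ_{j≠i} x_j = 4x. The condition becomes 244 − 8x = 0, giving x = 244/8 = 30.5.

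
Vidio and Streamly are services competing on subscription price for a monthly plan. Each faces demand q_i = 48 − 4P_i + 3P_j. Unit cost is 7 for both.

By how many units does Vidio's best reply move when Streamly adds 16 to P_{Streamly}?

6

Vidio's profit: π = (P_{Vidio} − 7)(48 − 4P_{Vidio} + 3P_{Streamly}).
∂π/∂P_{Vidio} = 76 − 8P_{Vidio} + 3P_{Streamly} = 0 ⇒ P_{Vidio} = 9.5 + 0.375P_{Streamly}.
The reaction-function slope is 0.375, so a 16-unit rise in P_{Streamly} moves P_{Vidio} by 0.375 × 16 = 6. Vidio's best response rises — the actions are strategic complements.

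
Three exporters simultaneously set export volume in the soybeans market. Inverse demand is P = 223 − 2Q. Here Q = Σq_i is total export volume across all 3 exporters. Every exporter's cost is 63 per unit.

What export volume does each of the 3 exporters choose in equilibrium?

20

A representative exporter's profit is π_i = q_i(223 − 2Q) − 63q_i, with Q = q_i + Σ_{j≠i} q_j.
First-order condition: 160 − 4q_i − 2Σ_{j≠i} q_j = 0.
With identical exporters, set every q_j = q: then 160 − 4q − 4q = 0, i.e. q = 160/8 = 20.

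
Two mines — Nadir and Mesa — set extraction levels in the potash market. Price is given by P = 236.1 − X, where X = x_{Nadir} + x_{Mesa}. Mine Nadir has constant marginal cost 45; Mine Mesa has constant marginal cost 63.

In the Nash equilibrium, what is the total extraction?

121.4

Mine Nadir's profit: π = x_{Nadir}(236.1 − (x_{Nadir} + x_{Mesa})) − 45x_{Nadir}.
∂π/∂x_{Nadir} = 191.1 − 2x_{Nadir} − x_{Mesa} = 0, so x_{Nadir} = 95.55 − 0.5x_{Mesa}.
By the same steps for Mesa: x_{Mesa} = 86.55 − 0.5x_{Nadir}.
Solving the two reaction functions simultaneously: (1 − (−0.5)(−0.5))x_{Nadir} = 95.55 − 0.5·86.55, so 0.75x_{Nadir} = 52.275 and x_{Nadir} = 69.7.
Then x_{Mesa} = 86.55 − 0.5·69.7 = 51.7.
Total extraction: 69.7 + 51.7 = 121.4.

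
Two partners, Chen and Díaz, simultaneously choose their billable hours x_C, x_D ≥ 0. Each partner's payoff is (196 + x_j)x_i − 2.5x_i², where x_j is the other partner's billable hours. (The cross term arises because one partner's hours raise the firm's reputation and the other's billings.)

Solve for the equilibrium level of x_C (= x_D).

49

Chen's payoff is (196 + x_D)x_C − 2.5x_C².
∂π/∂x_C = 196 + x_D − 5x_C = 0, so x_C = 39.2 + 0.2x_D.
Setting x_C = x_D in the reaction function: x_C = 39.2 + 0.2x_C, so x_C = 39.2 / 0.8 = 49.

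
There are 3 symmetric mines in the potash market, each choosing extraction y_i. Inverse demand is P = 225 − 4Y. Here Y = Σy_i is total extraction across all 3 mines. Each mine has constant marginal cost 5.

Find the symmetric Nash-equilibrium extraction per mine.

13.75

A representative mine's profit is π_i = y_i(225 − 4Y) − 5y_i, with Y = y_i + Σ_{j≠i} y_j.
First-order condition: 220 − 8y_i − 4Σ_{j≠i} y_j = 0.
In a symmetric equilibrium every mine chooses the same y, so Σ_{j≠i} y_j = 2y. The condition becomes 220 − 16y = 0, giving y = 220/16 = 13.75.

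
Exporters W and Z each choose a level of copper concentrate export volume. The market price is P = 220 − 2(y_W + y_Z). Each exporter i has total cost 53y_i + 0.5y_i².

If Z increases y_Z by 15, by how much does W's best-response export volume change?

Exporter W's profit: π = y_W(220 − 2(y_W + y_Z)) − 53y_W − 0.5y_W².
∂π/∂y_W = 167 − 5y_W − 2y_Z = 0, so y_W = 33.4 − 0.4y_Z.
The reaction-function slope is −0.4, so a 15-unit rise in y_Z moves y_W by −0.4 × 15 = −6. W's best response falls — the actions are strategic substitutes.

-6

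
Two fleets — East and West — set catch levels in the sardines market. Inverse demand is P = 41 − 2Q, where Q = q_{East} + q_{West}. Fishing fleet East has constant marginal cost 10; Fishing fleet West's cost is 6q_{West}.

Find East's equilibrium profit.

Fishing fleet East's profit: π = q_{East}(41 − 2(q_{East} + q_{West})) − 10q_{East}.
∂π/∂q_{East} = 31 − 4q_{East} − 2q_{West} = 0, so q_{East} = 7.75 − 0.5q_{West}.
By the same steps for West: q_{West} = 8.75 − 0.5q_{East}.
Substituting the second reaction function into the first: q_{East} = 7.75 − 0.5(8.75 − 0.5q_{East}), which gives 0.75q_{East} = 3.375 ⇒ q_{East} = 4.5.
Then q_{West} = 8.75 − 0.5·4.5 = 6.5.
Price P = 41 − 2·11 = 19.
East's profit: (19 − 10)·4.5 = 40.5.

40.5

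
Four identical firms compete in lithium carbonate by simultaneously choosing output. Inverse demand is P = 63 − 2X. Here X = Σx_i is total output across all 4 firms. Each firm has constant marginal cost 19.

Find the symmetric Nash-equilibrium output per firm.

A representative firm's profit is π_i = x_i(63 − 2X) − 19x_i, with X = x_i + Σ_{j≠i} x_j.
First-order condition: 44 − 4x_i − 2Σ_{j≠i} x_j = 0.
In a symmetric equilibrium every firm chooses the same x, so Σ_{j≠i} x_j = 3x. The condition becomes 44 − 10x = 0, giving x = 44/10 = 4.4.

4.4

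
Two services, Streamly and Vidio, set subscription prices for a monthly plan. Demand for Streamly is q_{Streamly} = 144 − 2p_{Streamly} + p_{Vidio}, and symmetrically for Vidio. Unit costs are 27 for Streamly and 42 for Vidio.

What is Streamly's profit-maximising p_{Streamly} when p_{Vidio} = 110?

Streamly's profit: π = (p_{Streamly} − 27)(144 − 2p_{Streamly} + p_{Vidio}).
∂π/∂p_{Streamly} = 198 − 4p_{Streamly} + p_{Vidio} = 0 ⇒ p_{Streamly} = 49.5 + 0.25p_{Vidio}.
At p_{Vidio} = 110: p_{Streamly} = 49.5 + 0.25·110 = 77.

77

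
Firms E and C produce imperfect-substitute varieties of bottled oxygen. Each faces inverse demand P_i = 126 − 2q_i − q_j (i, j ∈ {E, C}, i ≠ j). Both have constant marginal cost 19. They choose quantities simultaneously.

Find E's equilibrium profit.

Firm E's profit: π = q_E(126 − 2q_E − q_C) − 19q_E.
∂π/∂q_E = 107 − 4q_E − q_C = 0 ⇒ q_E = 26.75 − 0.25q_C.
Setting q_E = q_C in the reaction function: q_E = 26.75 − 0.25q_E, so q_E = 26.75 / 1.25 = 21.4.
P_E = 126 − 2·21.4 − 21.4 = 61.8.
Profit = (61.8 − 19)·21.4 = 915.92.

915.92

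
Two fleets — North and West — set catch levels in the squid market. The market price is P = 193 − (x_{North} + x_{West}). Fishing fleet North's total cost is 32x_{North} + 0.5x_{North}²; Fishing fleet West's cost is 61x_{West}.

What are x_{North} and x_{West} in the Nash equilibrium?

Fishing fleet North's profit: π = x_{North}(193 − (x_{North} + x_{West})) − 32x_{North} − 0.5x_{North}².
∂π/∂x_{North} = 161 − 3x_{North} − x_{West} = 0, so x_{North} = 161/3 − (1/3)x_{West}.
For West: ∂π/∂x_{West} = 132 − 2x_{West} − x_{North} = 0 ⇒ x_{West} = 66 − 0.5x_{North}.
Substituting the second reaction function into the first: x_{North} = 161/3 − (1/3)(66 − 0.5x_{North}), which gives (5/6)x_{North} = 95/3 ⇒ x_{North} = 38.
Then x_{West} = 66 − 0.5·38 = 47.

38, 47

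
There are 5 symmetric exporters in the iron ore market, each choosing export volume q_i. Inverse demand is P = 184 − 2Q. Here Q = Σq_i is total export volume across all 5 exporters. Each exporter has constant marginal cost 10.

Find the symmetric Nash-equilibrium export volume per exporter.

A representative exporter's profit is π_i = q_i(184 − 2Q) − 10q_i, with Q = q_i + Σ_{j≠i} q_j.
First-order condition: 174 − 4q_i − 2Σ_{j≠i} q_j = 0.
In a symmetric equilibrium every exporter chooses the same q, so Σ_{j≠i} q_j = 4q. The condition becomes 174 − 12q = 0, giving q = 174/12 = 14.5.

14.5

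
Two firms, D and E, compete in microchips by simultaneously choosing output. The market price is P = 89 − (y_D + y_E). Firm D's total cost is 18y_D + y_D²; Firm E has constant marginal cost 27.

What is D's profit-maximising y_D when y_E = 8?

Firm D's profit: π = y_D(89 − (y_D + y_E)) − 18y_D − y_D².
∂π/∂y_D = 71 − 4y_D − y_E = 0, so y_D = 17.75 − 0.25y_E.
At y_E = 8: y_D = 17.75 − 0.25·8 = 15.75.

15.75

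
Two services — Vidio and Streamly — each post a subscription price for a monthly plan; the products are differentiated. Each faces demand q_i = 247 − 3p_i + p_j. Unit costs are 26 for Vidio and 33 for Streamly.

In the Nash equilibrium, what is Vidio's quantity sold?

118.8

Vidio's profit: π = (p_{Vidio} − 26)(247 − 3p_{Vidio} + p_{Streamly}).
∂π/∂p_{Vidio} = 325 − 6p_{Vidio} + p_{Streamly} = 0 ⇒ p_{Vidio} = 325/6 + (1/6)p_{Streamly}.
Similarly p_{Streamly} = 173/3 + (1/6)p_{Vidio}.
Plugging p_{Streamly} into Vidio's best response: p_{Vidio} = 325/6 + (1/6)(173/3 + (1/6)p_{Vidio}) ⇒ (35/36)p_{Vidio} = 574/9, so p_{Vidio} = 65.6.
Then p_{Streamly} = 173/3 + (1/6)·65.6 = 68.6.
q_{Vidio} = 247 − 3·65.6 + 68.6 = 118.8.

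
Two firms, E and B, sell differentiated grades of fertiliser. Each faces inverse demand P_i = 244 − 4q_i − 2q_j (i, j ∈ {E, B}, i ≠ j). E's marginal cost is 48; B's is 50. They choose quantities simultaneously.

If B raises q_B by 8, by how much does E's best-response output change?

Firm E's profit: π = q_E(244 − 4q_E − 2q_B) − 48q_E.
∂π/∂q_E = 196 − 8q_E − 2q_B = 0 ⇒ q_E = 24.5 − 0.25q_B.
The reaction-function slope is −0.25, so an 8-unit rise in q_B moves q_E by −0.25 × 8 = −2. E's best response falls — the actions are strategic substitutes.

-2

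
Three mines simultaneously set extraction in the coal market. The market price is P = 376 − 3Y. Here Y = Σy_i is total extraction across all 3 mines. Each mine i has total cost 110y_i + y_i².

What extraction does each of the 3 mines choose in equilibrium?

A representative mine's profit is π_i = y_i(376 − 3Y) − 110y_i − y_i², with Y = y_i + Σ_{j≠i} y_j.
First-order condition: 266 − 8y_i − 3Σ_{j≠i} y_j = 0.
In a symmetric equilibrium every mine chooses the same y, so Σ_{j≠i} y_j = 2y. The condition becomes 266 − 14y = 0, giving y = 266/14 = 19.

19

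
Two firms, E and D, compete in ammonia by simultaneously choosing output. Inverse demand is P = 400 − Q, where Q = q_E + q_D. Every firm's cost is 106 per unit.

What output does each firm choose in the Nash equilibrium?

98

Firm E's profit: π = q_E(400 − (q_E + q_D)) − 106q_E.
∂π/∂q_E = 294 − 2q_E − q_D = 0, so q_E = 147 − 0.5q_D.
Setting q_E = q_D in the reaction function: q_E = 147 − 0.5q_E, so q_E = 147 / 1.5 = 98.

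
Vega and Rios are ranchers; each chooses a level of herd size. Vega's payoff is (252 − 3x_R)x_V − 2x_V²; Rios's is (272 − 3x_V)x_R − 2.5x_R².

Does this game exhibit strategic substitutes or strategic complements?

strategic substitutes

Expanding Vega's payoff: 252x_V − 3x_Rx_V − 2x_V².
∂π/∂x_V = 252 − 3x_R − 4x_V = 0, so x_V = 63 − 0.75x_R.
The best-response slope dx_V/dx_R = −0.75 < 0: the reaction function is downward-sloping, so the choices are strategic substitutes.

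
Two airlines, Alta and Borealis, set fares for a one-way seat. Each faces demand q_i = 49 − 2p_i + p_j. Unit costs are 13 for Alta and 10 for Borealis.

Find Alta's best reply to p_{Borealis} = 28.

Alta's profit: π = (p_{Alta} − 13)(49 − 2p_{Alta} + p_{Borealis}).
∂π/∂p_{Alta} = 75 − 4p_{Alta} + p_{Borealis} = 0 ⇒ p_{Alta} = 18.75 + 0.25p_{Borealis}.
At p_{Borealis} = 28: p_{Alta} = 18.75 + 0.25·28 = 25.75.

25.75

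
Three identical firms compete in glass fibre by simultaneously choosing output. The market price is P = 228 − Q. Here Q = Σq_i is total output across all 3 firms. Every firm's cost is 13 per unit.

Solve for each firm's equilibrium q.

A representative firm's profit is π_i = q_i(228 − Q) − 13q_i, with Q = q_i + Σ_{j≠i} q_j.
First-order condition: 215 − 2q_i − Σ_{j≠i} q_j = 0.
With identical firms, set every q_j = q: then 215 − 2q − 2q = 0, i.e. q = 215/4 = 53.75.

53.75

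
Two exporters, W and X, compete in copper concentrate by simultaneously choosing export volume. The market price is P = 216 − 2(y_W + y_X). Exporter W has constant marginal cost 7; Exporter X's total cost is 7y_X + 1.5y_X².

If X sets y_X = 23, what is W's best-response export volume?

40.75

Exporter W's profit: π = y_W(216 − 2(y_W + y_X)) − 7y_W.
∂π/∂y_W = 209 − 4y_W − 2y_X = 0, so y_W = 52.25 − 0.5y_X.
At y_X = 23: y_W = 52.25 − 0.5·23 = 40.75.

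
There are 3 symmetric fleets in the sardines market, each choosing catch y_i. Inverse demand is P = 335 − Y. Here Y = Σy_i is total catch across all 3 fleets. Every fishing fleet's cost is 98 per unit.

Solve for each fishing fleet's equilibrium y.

59.25

A representative fishing fleet's profit is π_i = y_i(335 − Y) − 98y_i, with Y = y_i + Σ_{j≠i} y_j.
First-order condition: 237 − 2y_i − Σ_{j≠i} y_j = 0.
With identical fishing fleets, set every y_j = y: then 237 − 2y − 2y = 0, i.e. y = 237/4 = 59.25.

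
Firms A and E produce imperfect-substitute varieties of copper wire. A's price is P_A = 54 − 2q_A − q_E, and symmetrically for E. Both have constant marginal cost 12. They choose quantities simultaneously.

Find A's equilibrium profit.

Firm A's profit: π = q_A(54 − 2q_A − q_E) − 12q_A.
∂π/∂q_A = 42 − 4q_A − q_E = 0 ⇒ q_A = 10.5 − 0.25q_E.
Setting q_A = q_E in the reaction function: q_A = 10.5 − 0.25q_A, so q_A = 10.5 / 1.25 = 8.4.
P_A = 54 − 2·8.4 − 8.4 = 28.8.
Profit = (28.8 − 12)·8.4 = 141.12.

141.12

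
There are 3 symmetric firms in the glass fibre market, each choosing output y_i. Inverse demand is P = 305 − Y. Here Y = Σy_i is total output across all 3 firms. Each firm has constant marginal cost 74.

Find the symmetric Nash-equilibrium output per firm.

57.75

A representative firm's profit is π_i = y_i(305 − Y) − 74y_i, with Y = y_i + Σ_{j≠i} y_j.
First-order condition: 231 − 2y_i − Σ_{j≠i} y_j = 0.
With identical firms, set every y_j = y: then 231 − 2y − 2y = 0, i.e. y = 231/4 = 57.75.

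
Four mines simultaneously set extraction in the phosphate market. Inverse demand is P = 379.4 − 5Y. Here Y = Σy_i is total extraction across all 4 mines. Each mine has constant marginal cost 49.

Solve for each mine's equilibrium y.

13.216

A representative mine's profit is π_i = y_i(379.4 − 5Y) − 49y_i, with Y = y_i + Σ_{j≠i} y_j.
First-order condition: 330.4 − 10y_i − 5Σ_{j≠i} y_j = 0.
With identical mines, set every y_j = y: then 330.4 − 10y − 15y = 0, i.e. y = 330.4/25 = 13.216.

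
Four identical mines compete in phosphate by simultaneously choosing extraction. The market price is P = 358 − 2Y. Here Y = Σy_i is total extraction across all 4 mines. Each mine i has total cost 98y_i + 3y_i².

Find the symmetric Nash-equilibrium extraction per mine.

16.25

A representative mine's profit is π_i = y_i(358 − 2Y) − 98y_i − 3y_i², with Y = y_i + Σ_{j≠i} y_j.
First-order condition: 260 − 10y_i − 2Σ_{j≠i} y_j = 0.
In a symmetric equilibrium every mine chooses the same y, so Σ_{j≠i} y_j = 3y. The condition becomes 260 − 16y = 0, giving y = 260/16 = 16.25.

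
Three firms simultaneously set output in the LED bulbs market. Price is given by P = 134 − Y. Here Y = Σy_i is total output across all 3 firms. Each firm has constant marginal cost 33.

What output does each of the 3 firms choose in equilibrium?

A representative firm's profit is π_i = y_i(134 − Y) − 33y_i, with Y = y_i + Σ_{j≠i} y_j.
First-order condition: 101 − 2y_i − Σ_{j≠i} y_j = 0.
In a symmetric equilibrium every firm chooses the same y, so Σ_{j≠i} y_j = 2y. The condition becomes 101 − 4y = 0, giving y = 101/4 = 25.25.

25.25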